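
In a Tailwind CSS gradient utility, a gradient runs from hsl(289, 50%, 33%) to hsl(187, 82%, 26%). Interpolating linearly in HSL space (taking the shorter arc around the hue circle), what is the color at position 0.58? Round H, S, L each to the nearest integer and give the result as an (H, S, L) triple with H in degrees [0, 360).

Hue arc: Δh = 187 − 289 = -102° (|Δh| ≤ 180, already the shorter path).
H = 289 + 0.58 × (-102) = 229.84 → 230°
S = 50 + 0.58 × (82 − 50) = 68.56 → 69%
L = 33 + 0.58 × (26 − 33) = 28.94 → 29%

(230, 69, 29)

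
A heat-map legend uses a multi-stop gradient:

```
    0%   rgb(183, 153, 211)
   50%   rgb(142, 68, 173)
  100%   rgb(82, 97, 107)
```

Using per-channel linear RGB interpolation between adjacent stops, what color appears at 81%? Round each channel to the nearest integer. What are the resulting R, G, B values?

(105, 86, 132)

81% lies between the 50% and 100% stops, so the local fraction is t = (81 − 50)/(100 − 50) = 31/50 ≈ 0.62.
R = 142 + 0.62 × (82 − 142) = 104.8 → 105
G = 68 + 0.62 × (97 − 68) = 85.98 → 86
B = 173 + 0.62 × (107 − 173) = 132.08 → 132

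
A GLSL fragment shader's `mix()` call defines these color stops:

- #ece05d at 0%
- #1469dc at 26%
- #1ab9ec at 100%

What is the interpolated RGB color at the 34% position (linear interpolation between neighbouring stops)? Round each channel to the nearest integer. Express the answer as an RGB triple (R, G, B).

34% lies between the 26% and 100% stops, so the local fraction is t = (34 − 26)/(100 − 26) = 8/74 ≈ 0.1081.
#1469dc → (20, 105, 220); #1ab9ec → (26, 185, 236).
R = 20 + 0.1081 × (26 − 20) = 20.649 → 21
G = 105 + 0.1081 × (185 − 105) = 113.648 → 114
B = 220 + 0.1081 × (236 − 220) = 221.73 → 222

(21, 114, 222)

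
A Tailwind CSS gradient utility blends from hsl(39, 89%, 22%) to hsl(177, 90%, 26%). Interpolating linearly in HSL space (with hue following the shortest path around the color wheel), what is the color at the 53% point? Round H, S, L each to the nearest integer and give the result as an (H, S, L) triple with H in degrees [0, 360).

(112, 90, 24)

Hue arc: Δh = 177 − 39 = 138° (|Δh| ≤ 180, already the shorter path).
H = 39 + 0.53 × (138) = 112.14 → 112°
S = 89 + 0.53 × (90 − 89) = 89.53 → 90%
L = 22 + 0.53 × (26 − 22) = 24.12 → 24%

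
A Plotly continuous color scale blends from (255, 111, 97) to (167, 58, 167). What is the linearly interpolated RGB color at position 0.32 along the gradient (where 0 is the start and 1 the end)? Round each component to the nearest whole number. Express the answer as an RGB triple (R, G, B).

(227, 94, 119)

R = 255 + 0.32 × (167 − 255) = 255 + 0.32 × -88 = 226.84 → 227
G = 111 + 0.32 × (58 − 111) = 111 + 0.32 × -53 = 94.04 → 94
B = 97 + 0.32 × (167 − 97) = 97 + 0.32 × 70 = 119.4 → 119
So the blended color is (227, 94, 119), about #e35e77.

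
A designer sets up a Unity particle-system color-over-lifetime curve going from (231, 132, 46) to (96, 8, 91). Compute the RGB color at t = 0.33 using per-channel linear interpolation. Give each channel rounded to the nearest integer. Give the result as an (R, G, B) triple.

(186, 91, 61)

R = 231 + 0.33 × (96 − 231) = 231 + 0.33 × -135 = 186.45 → 186
G = 132 + 0.33 × (8 − 132) = 132 + 0.33 × -124 = 91.08 → 91
B = 46 + 0.33 × (91 − 46) = 46 + 0.33 × 45 = 60.85 → 61
So the blended color is (186, 91, 61), about #ba5b3d.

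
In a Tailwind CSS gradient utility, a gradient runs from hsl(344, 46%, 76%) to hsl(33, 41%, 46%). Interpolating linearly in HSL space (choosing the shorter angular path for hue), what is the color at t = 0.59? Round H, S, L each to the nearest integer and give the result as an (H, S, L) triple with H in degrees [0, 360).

Hue: 33 − 344 = -311°, but |-311| > 180 so the shorter arc goes the other way: Δh = -311 + 360 = 49°.
H = 344 + 0.59 × (49) = 372.91 → 373 → 373 mod 360 = 13°
S = 46 + 0.59 × (41 − 46) = 43.05 → 43%
L = 76 + 0.59 × (46 − 76) = 58.3 → 58%

(13, 43, 58)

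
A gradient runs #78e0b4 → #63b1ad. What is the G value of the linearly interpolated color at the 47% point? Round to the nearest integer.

202

G₁ = 224 (from #78e0b4), G₂ = 177 (from #63b1ad).
G = 224 + 0.47 × (177 − 224) = 201.91 → 202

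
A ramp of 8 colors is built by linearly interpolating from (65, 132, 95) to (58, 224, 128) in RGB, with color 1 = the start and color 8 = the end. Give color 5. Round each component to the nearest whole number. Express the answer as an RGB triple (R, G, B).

(61, 185, 114)

With 8 swatches and endpoints inclusive, swatch 5 sits at t = (5 − 1)/(8 − 1) = 4/7 ≈ 0.5714.
R = 65 + 0.5714 × (58 − 65) = 61 → 61
G = 132 + 0.5714 × (224 − 132) = 184.569 → 185
B = 95 + 0.5714 × (128 − 95) = 113.856 → 114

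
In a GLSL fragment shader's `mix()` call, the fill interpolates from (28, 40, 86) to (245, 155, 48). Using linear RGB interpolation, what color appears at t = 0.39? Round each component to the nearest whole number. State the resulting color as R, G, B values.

(113, 85, 71)

R = 28 + 0.39 × (245 − 28) = 28 + 0.39 × 217 = 112.63 → 113
G = 40 + 0.39 × (155 − 40) = 40 + 0.39 × 115 = 84.85 → 85
B = 86 + 0.39 × (48 − 86) = 86 + 0.39 × -38 = 71.18 → 71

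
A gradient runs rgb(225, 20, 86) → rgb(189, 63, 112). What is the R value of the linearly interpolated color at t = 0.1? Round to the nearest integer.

R = 225 + 0.1 × (189 − 225) = 221.4 → 221

221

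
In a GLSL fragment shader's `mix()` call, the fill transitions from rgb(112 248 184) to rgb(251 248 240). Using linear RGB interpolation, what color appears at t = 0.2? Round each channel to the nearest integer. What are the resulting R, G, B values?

R = 112 + 0.2 × (251 − 112) = 112 + 0.2 × 139 = 139.8 → 140
G = 248 + 0.2 × (248 − 248) = 248 + 0.2 × 0 = 248 → 248
B = 184 + 0.2 × (240 − 184) = 184 + 0.2 × 56 = 195.2 → 195

(140, 248, 195)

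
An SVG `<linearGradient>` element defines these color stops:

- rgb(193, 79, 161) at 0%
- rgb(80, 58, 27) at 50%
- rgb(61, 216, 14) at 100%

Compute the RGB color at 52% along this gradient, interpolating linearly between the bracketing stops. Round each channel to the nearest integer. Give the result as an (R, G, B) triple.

(79, 64, 26)

52% lies between the 50% and 100% stops, so the local fraction is t = (52 − 50)/(100 − 50) = 2/50 ≈ 0.04.
R = 80 + 0.04 × (61 − 80) = 79.24 → 79
G = 58 + 0.04 × (216 − 58) = 64.32 → 64
B = 27 + 0.04 × (14 − 27) = 26.48 → 26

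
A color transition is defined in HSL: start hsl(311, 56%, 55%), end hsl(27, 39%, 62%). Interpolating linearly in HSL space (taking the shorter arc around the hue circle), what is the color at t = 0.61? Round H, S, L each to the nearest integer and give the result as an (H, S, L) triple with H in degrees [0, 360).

(357, 46, 59)

Hue: 27 − 311 = -284°, but |-284| > 180 so the shorter arc goes the other way: Δh = -284 + 360 = 76°.
H = 311 + 0.61 × (76) = 357.36 → 357°
S = 56 + 0.61 × (39 − 56) = 45.63 → 46%
L = 55 + 0.61 × (62 − 55) = 59.27 → 59%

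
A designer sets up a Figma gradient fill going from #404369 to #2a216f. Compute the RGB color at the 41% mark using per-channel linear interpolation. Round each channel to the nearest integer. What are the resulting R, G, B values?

(55, 53, 107)

#404369 → (64, 67, 105); #2a216f → (42, 33, 111).
41% corresponds to t = 0.41.
R = 64 + 0.41 × (42 − 64) = 64 + 0.41 × -22 = 54.98 → 55
G = 67 + 0.41 × (33 − 67) = 67 + 0.41 × -34 = 53.06 → 53
B = 105 + 0.41 × (111 − 105) = 105 + 0.41 × 6 = 107.46 → 107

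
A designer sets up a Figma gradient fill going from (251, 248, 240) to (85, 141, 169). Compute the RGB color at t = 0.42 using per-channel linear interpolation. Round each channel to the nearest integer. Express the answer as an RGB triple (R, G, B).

R = 251 + 0.42 × (85 − 251) = 251 + 0.42 × -166 = 181.28 → 181
G = 248 + 0.42 × (141 − 248) = 248 + 0.42 × -107 = 203.06 → 203
B = 240 + 0.42 × (169 − 240) = 240 + 0.42 × -71 = 210.18 → 210

(181, 203, 210)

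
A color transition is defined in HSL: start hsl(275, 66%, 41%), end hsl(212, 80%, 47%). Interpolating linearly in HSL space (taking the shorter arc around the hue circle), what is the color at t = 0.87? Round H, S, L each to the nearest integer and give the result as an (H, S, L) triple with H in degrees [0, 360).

Hue arc: Δh = 212 − 275 = -63° (|Δh| ≤ 180, already the shorter path).
H = 275 + 0.87 × (-63) = 220.19 → 220°
S = 66 + 0.87 × (80 − 66) = 78.18 → 78%
L = 41 + 0.87 × (47 − 41) = 46.22 → 46%

(220, 78, 46)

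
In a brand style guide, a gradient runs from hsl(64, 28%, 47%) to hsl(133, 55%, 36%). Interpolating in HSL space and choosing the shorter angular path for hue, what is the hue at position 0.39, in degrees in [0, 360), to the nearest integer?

Hue arc: Δh = 133 − 64 = 69° (|Δh| ≤ 180, already the shorter path).
H = 64 + 0.39 × (69) = 90.91 → 91°

91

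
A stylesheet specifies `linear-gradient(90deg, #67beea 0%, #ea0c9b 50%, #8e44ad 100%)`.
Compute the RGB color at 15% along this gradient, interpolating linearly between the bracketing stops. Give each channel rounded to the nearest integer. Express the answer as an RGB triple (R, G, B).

15% lies between the 0% and 50% stops, so the local fraction is t = (15 − 0)/(50 − 0) = 15/50 ≈ 0.3.
#67beea → (103, 190, 234); #ea0c9b → (234, 12, 155).
R = 103 + 0.3 × (234 − 103) = 142.3 → 142
G = 190 + 0.3 × (12 − 190) = 136.6 → 137
B = 234 + 0.3 × (155 − 234) = 210.3 → 210

(142, 137, 210)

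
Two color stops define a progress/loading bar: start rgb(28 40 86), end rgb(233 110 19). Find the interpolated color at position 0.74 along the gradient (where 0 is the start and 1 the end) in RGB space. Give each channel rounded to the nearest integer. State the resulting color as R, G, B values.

(180, 92, 36)

R = 28 + 0.74 × (233 − 28) = 28 + 0.74 × 205 = 179.7 → 180
G = 40 + 0.74 × (110 − 40) = 40 + 0.74 × 70 = 91.8 → 92
B = 86 + 0.74 × (19 − 86) = 86 + 0.74 × -67 = 36.42 → 36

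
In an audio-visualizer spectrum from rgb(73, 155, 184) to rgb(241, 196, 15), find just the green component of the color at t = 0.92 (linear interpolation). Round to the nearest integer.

G = 155 + 0.92 × (196 − 155) = 192.72 → 193

193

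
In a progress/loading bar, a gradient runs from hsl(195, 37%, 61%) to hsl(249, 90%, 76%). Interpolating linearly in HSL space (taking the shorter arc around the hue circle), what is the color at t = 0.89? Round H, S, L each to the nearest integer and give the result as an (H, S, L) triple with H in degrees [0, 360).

Hue arc: Δh = 249 − 195 = 54° (|Δh| ≤ 180, already the shorter path).
H = 195 + 0.89 × (54) = 243.06 → 243°
S = 37 + 0.89 × (90 − 37) = 84.17 → 84%
L = 61 + 0.89 × (76 − 61) = 74.35 → 74%

(243, 84, 74)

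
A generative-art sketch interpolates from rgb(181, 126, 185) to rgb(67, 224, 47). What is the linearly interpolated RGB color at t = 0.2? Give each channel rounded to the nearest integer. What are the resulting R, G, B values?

R = 181 + 0.2 × (67 − 181) = 181 + 0.2 × -114 = 158.2 → 158
G = 126 + 0.2 × (224 − 126) = 126 + 0.2 × 98 = 145.6 → 146
B = 185 + 0.2 × (47 − 185) = 185 + 0.2 × -138 = 157.4 → 157

(158, 146, 157)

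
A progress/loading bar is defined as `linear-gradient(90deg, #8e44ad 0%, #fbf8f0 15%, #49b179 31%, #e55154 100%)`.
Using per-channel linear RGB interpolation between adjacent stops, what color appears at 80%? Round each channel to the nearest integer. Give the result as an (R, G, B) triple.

(184, 109, 95)

80% lies between the 31% and 100% stops, so the local fraction is t = (80 − 31)/(100 − 31) = 49/69 ≈ 0.7101.
#49b179 → (73, 177, 121); #e55154 → (229, 81, 84).
R = 73 + 0.7101 × (229 − 73) = 183.776 → 184
G = 177 + 0.7101 × (81 − 177) = 108.83 → 109
B = 121 + 0.7101 × (84 − 121) = 94.726 → 95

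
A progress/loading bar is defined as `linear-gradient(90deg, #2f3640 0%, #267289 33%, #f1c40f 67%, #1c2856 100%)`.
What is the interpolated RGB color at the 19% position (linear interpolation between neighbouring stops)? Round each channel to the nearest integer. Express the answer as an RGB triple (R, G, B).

19% lies between the 0% and 33% stops, so the local fraction is t = (19 − 0)/(33 − 0) = 19/33 ≈ 0.5758.
#2f3640 → (47, 54, 64); #267289 → (38, 114, 137).
R = 47 + 0.5758 × (38 − 47) = 41.818 → 42
G = 54 + 0.5758 × (114 − 54) = 88.548 → 89
B = 64 + 0.5758 × (137 − 64) = 106.033 → 106

(42, 89, 106)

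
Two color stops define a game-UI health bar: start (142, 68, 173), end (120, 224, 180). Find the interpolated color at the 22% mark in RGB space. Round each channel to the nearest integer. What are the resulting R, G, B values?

(137, 102, 175)

22% corresponds to t = 0.22.
R = 142 + 0.22 × (120 − 142) = 142 + 0.22 × -22 = 137.16 → 137
G = 68 + 0.22 × (224 − 68) = 68 + 0.22 × 156 = 102.32 → 102
B = 173 + 0.22 × (180 − 173) = 173 + 0.22 × 7 = 174.54 → 175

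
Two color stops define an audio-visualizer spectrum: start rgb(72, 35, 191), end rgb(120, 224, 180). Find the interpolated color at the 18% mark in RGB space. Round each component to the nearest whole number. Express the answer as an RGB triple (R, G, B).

(81, 69, 189)

18% corresponds to t = 0.18.
R = 72 + 0.18 × (120 − 72) = 72 + 0.18 × 48 = 80.64 → 81
G = 35 + 0.18 × (224 − 35) = 35 + 0.18 × 189 = 69.02 → 69
B = 191 + 0.18 × (180 − 191) = 191 + 0.18 × -11 = 189.02 → 189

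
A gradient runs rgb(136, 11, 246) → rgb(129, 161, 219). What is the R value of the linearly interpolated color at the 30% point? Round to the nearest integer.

R = 136 + 0.3 × (129 − 136) = 133.9 → 134

134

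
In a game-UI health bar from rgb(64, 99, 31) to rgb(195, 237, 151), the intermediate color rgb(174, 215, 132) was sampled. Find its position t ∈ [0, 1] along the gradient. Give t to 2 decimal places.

0.84

Invert the lerp on the G channel (largest span, 138): t = (215 − 99) / (237 − 99) = 116/138 = 0.84058.
Check on R: (174 − 64)/(195 − 64) = 0.8397 ✓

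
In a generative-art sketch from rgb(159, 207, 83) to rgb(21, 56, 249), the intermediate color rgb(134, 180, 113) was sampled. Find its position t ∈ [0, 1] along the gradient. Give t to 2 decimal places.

Invert the lerp on the B channel (largest span, 166): t = (113 − 83) / (249 − 83) = 30/166 = 0.18072.
Check on R: (134 − 159)/(21 − 159) = 0.1812 ✓

0.18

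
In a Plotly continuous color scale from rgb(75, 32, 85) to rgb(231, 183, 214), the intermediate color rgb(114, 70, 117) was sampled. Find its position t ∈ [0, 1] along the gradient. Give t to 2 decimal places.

Invert the lerp on the R channel (largest span, 156): t = (114 − 75) / (231 − 75) = 39/156 = 0.25.
Check on G: (70 − 32)/(183 − 32) = 0.2517 ✓

0.25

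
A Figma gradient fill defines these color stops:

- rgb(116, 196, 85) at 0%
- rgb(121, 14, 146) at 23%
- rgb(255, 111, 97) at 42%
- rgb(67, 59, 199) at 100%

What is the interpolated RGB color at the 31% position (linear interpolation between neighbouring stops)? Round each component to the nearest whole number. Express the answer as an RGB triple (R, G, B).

(177, 55, 125)

31% lies between the 23% and 42% stops, so the local fraction is t = (31 − 23)/(42 − 23) = 8/19 ≈ 0.4211.
R = 121 + 0.4211 × (255 − 121) = 177.427 → 177
G = 14 + 0.4211 × (111 − 14) = 54.847 → 55
B = 146 + 0.4211 × (97 − 146) = 125.366 → 125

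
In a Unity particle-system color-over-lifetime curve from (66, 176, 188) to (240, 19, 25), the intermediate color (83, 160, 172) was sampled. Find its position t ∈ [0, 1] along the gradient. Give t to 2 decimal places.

0.10

Invert the lerp on the R channel (largest span, 174): t = (83 − 66) / (240 − 66) = 17/174 = 0.097701.
Check on G: (160 − 176)/(19 − 176) = 0.1019 ✓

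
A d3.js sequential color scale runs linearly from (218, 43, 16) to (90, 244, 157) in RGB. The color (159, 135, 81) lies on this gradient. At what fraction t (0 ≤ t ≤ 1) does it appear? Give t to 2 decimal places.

0.46

Invert the lerp on the G channel (largest span, 201): t = (135 − 43) / (244 − 43) = 92/201 = 0.45771.
Check on R: (159 − 218)/(90 − 218) = 0.4609 ✓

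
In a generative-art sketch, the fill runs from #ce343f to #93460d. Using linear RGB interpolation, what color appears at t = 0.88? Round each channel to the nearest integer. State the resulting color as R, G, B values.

(154, 68, 19)

#ce343f → (206, 52, 63); #93460d → (147, 70, 13).
R = 206 + 0.88 × (147 − 206) = 206 + 0.88 × -59 = 154.08 → 154
G = 52 + 0.88 × (70 − 52) = 52 + 0.88 × 18 = 67.84 → 68
B = 63 + 0.88 × (13 − 63) = 63 + 0.88 × -50 = 19 → 19
So the blended color is (154, 68, 19), about #9a4413.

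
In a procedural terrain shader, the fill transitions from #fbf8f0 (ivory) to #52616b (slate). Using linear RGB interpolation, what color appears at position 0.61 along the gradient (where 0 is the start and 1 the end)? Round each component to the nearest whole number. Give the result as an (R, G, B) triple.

#fbf8f0 → (251, 248, 240); #52616b → (82, 97, 107).
R = 251 + 0.61 × (82 − 251) = 251 + 0.61 × -169 = 147.91 → 148
G = 248 + 0.61 × (97 − 248) = 248 + 0.61 × -151 = 155.89 → 156
B = 240 + 0.61 × (107 − 240) = 240 + 0.61 × -133 = 158.87 → 159
So the blended color is (148, 156, 159), about #949c9f.

(148, 156, 159)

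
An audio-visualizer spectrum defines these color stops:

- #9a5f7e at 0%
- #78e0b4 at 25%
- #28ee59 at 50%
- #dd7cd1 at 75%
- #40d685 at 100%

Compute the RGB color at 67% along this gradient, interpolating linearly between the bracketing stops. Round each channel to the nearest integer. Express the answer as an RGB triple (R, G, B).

(163, 160, 171)

67% lies between the 50% and 75% stops, so the local fraction is t = (67 − 50)/(75 − 50) = 17/25 ≈ 0.68.
#28ee59 → (40, 238, 89); #dd7cd1 → (221, 124, 209).
R = 40 + 0.68 × (221 − 40) = 163.08 → 163
G = 238 + 0.68 × (124 − 238) = 160.48 → 160
B = 89 + 0.68 × (209 − 89) = 170.6 → 171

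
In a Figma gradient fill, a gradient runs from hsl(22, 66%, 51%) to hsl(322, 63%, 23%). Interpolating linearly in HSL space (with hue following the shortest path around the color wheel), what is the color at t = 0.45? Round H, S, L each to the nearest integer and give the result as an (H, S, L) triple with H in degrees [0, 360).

Hue: 322 − 22 = 300°, but |300| > 180 so the shorter arc goes the other way: Δh = 300 − 360 = -60°.
H = 22 + 0.45 × (-60) = -5 → -5 → -5 mod 360 = 355°
S = 66 + 0.45 × (63 − 66) = 64.65 → 65%
L = 51 + 0.45 × (23 − 51) = 38.4 → 38%

(355, 65, 38)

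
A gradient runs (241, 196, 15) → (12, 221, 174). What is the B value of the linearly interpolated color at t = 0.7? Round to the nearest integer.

B = 15 + 0.7 × (174 − 15) = 126.3 → 126

126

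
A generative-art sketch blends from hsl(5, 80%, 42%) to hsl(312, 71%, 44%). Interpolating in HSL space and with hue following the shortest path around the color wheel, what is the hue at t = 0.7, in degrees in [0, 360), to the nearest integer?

Hue: 312 − 5 = 307°, but |307| > 180 so the shorter arc goes the other way: Δh = 307 − 360 = -53°.
H = 5 + 0.7 × (-53) = -32.1 → -32 → -32 mod 360 = 328°

328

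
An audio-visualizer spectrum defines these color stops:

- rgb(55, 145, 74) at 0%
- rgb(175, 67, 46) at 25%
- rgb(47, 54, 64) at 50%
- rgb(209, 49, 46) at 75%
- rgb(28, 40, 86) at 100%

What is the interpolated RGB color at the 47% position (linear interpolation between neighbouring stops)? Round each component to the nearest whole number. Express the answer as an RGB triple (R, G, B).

47% lies between the 25% and 50% stops, so the local fraction is t = (47 − 25)/(50 − 25) = 22/25 ≈ 0.88.
R = 175 + 0.88 × (47 − 175) = 62.36 → 62
G = 67 + 0.88 × (54 − 67) = 55.56 → 56
B = 46 + 0.88 × (64 − 46) = 61.84 → 62

(62, 56, 62)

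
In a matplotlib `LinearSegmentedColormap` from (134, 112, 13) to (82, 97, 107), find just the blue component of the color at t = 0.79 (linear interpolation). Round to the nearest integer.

B = 13 + 0.79 × (107 − 13) = 87.26 → 87

87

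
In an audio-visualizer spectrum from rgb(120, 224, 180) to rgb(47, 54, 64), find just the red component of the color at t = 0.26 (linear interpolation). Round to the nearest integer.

R = 120 + 0.26 × (47 − 120) = 101.02 → 101

101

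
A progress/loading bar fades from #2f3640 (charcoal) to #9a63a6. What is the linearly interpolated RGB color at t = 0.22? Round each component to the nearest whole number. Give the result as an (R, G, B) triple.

#2f3640 → (47, 54, 64); #9a63a6 → (154, 99, 166).
R = 47 + 0.22 × (154 − 47) = 47 + 0.22 × 107 = 70.54 → 71
G = 54 + 0.22 × (99 − 54) = 54 + 0.22 × 45 = 63.9 → 64
B = 64 + 0.22 × (166 − 64) = 64 + 0.22 × 102 = 86.44 → 86

(71, 64, 86)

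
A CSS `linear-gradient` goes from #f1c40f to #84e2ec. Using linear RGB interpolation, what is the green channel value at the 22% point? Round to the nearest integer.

G₁ = 196 (from #f1c40f), G₂ = 226 (from #84e2ec).
G = 196 + 0.22 × (226 − 196) = 202.6 → 203

203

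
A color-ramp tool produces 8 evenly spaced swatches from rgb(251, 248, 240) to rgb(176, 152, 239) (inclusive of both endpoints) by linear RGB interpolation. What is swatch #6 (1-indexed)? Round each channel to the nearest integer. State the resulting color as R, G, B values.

(197, 179, 239)

With 8 swatches and endpoints inclusive, swatch 6 sits at t = (6 − 1)/(8 − 1) = 5/7 ≈ 0.7143.
R = 251 + 0.7143 × (176 − 251) = 197.428 → 197
G = 248 + 0.7143 × (152 − 248) = 179.427 → 179
B = 240 + 0.7143 × (239 − 240) = 239.286 → 239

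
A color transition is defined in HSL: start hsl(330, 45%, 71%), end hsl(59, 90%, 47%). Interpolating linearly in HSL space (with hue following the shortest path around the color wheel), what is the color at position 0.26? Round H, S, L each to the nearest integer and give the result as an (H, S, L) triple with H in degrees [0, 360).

Hue: 59 − 330 = -271°, but |-271| > 180 so the shorter arc goes the other way: Δh = -271 + 360 = 89°.
H = 330 + 0.26 × (89) = 353.14 → 353°
S = 45 + 0.26 × (90 − 45) = 56.7 → 57%
L = 71 + 0.26 × (47 − 71) = 64.76 → 65%

(353, 57, 65)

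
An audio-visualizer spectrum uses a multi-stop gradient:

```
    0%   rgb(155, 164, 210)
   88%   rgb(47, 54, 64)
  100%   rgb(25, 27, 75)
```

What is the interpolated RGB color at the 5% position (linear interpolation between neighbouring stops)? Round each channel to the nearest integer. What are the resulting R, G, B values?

5% lies between the 0% and 88% stops, so the local fraction is t = (5 − 0)/(88 − 0) = 5/88 ≈ 0.0568.
R = 155 + 0.0568 × (47 − 155) = 148.866 → 149
G = 164 + 0.0568 × (54 − 164) = 157.752 → 158
B = 210 + 0.0568 × (64 − 210) = 201.707 → 202

(149, 158, 202)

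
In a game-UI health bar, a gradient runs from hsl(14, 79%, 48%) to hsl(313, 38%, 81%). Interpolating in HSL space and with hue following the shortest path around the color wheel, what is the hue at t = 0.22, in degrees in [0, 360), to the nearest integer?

1

Hue: 313 − 14 = 299°, but |299| > 180 so the shorter arc goes the other way: Δh = 299 − 360 = -61°.
H = 14 + 0.22 × (-61) = 0.58 → 1°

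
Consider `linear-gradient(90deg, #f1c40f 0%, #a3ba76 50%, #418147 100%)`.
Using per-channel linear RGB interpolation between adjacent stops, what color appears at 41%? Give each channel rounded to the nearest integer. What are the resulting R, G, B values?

41% lies between the 0% and 50% stops, so the local fraction is t = (41 − 0)/(50 − 0) = 41/50 ≈ 0.82.
#f1c40f → (241, 196, 15); #a3ba76 → (163, 186, 118).
R = 241 + 0.82 × (163 − 241) = 177.04 → 177
G = 196 + 0.82 × (186 − 196) = 187.8 → 188
B = 15 + 0.82 × (118 − 15) = 99.46 → 99

(177, 188, 99)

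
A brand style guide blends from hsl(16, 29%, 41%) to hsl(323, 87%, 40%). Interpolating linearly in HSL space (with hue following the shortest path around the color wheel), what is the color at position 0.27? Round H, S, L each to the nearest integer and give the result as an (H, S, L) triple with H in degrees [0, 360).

(2, 45, 41)

Hue: 323 − 16 = 307°, but |307| > 180 so the shorter arc goes the other way: Δh = 307 − 360 = -53°.
H = 16 + 0.27 × (-53) = 1.69 → 2°
S = 29 + 0.27 × (87 − 29) = 44.66 → 45%
L = 41 + 0.27 × (40 − 41) = 40.73 → 41%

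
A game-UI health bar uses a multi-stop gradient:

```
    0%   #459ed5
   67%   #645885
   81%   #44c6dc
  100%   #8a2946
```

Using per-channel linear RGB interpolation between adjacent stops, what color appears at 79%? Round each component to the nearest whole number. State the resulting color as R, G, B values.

(73, 182, 208)

79% lies between the 67% and 81% stops, so the local fraction is t = (79 − 67)/(81 − 67) = 12/14 ≈ 0.8571.
#645885 → (100, 88, 133); #44c6dc → (68, 198, 220).
R = 100 + 0.8571 × (68 − 100) = 72.573 → 73
G = 88 + 0.8571 × (198 − 88) = 182.281 → 182
B = 133 + 0.8571 × (220 − 133) = 207.568 → 208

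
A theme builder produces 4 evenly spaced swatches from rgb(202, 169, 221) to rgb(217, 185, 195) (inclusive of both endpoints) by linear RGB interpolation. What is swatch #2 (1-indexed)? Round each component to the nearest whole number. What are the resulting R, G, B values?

With 4 swatches and endpoints inclusive, swatch 2 sits at t = (2 − 1)/(4 − 1) = 1/3 ≈ 0.3333.
R = 202 + 0.3333 × (217 − 202) = 207 → 207
G = 169 + 0.3333 × (185 − 169) = 174.333 → 174
B = 221 + 0.3333 × (195 − 221) = 212.334 → 212

(207, 174, 212)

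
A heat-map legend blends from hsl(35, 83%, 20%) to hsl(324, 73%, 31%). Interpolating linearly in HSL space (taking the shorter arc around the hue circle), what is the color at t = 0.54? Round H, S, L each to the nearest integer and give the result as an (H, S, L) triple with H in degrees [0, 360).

Hue: 324 − 35 = 289°, but |289| > 180 so the shorter arc goes the other way: Δh = 289 − 360 = -71°.
H = 35 + 0.54 × (-71) = -3.34 → -3 → -3 mod 360 = 357°
S = 83 + 0.54 × (73 − 83) = 77.6 → 78%
L = 20 + 0.54 × (31 − 20) = 25.94 → 26%

(357, 78, 26)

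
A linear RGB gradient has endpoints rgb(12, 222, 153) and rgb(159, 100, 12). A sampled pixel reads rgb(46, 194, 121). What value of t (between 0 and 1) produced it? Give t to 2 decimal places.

Invert the lerp on the R channel (largest span, 147): t = (46 − 12) / (159 − 12) = 34/147 = 0.23129.
Check on G: (194 − 222)/(100 − 222) = 0.2295 ✓

0.23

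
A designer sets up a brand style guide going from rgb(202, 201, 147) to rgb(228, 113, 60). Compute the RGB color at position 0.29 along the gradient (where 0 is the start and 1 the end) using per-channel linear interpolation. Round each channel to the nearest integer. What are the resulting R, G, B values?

R = 202 + 0.29 × (228 − 202) = 202 + 0.29 × 26 = 209.54 → 210
G = 201 + 0.29 × (113 − 201) = 201 + 0.29 × -88 = 175.48 → 175
B = 147 + 0.29 × (60 − 147) = 147 + 0.29 × -87 = 121.77 → 122

(210, 175, 122)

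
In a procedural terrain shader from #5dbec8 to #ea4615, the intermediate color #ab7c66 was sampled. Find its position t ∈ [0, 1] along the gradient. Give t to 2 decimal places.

Invert the lerp on the B channel (largest span, 179): t = (102 − 200) / (21 − 200) = -98/-179 = 0.54749.
Check on R: (171 − 93)/(234 − 93) = 0.5532 ✓

0.55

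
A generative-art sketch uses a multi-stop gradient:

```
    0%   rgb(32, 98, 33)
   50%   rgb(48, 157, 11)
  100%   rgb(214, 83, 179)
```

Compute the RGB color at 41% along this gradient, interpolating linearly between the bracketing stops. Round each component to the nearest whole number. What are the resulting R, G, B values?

41% lies between the 0% and 50% stops, so the local fraction is t = (41 − 0)/(50 − 0) = 41/50 ≈ 0.82.
R = 32 + 0.82 × (48 − 32) = 45.12 → 45
G = 98 + 0.82 × (157 − 98) = 146.38 → 146
B = 33 + 0.82 × (11 − 33) = 14.96 → 15

(45, 146, 15)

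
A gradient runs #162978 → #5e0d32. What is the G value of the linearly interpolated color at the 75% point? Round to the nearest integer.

20

G₁ = 41 (from #162978), G₂ = 13 (from #5e0d32).
G = 41 + 0.75 × (13 − 41) = 20 → 20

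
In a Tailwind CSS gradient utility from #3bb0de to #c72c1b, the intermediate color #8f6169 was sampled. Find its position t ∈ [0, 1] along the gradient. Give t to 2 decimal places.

0.60

Invert the lerp on the B channel (largest span, 195): t = (105 − 222) / (27 − 222) = -117/-195 = 0.6.
Check on R: (143 − 59)/(199 − 59) = 0.6 ✓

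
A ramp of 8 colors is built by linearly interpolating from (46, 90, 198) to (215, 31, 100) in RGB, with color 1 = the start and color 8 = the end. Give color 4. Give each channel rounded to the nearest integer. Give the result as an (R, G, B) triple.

With 8 swatches and endpoints inclusive, swatch 4 sits at t = (4 − 1)/(8 − 1) = 3/7 ≈ 0.4286.
R = 46 + 0.4286 × (215 − 46) = 118.433 → 118
G = 90 + 0.4286 × (31 − 90) = 64.713 → 65
B = 198 + 0.4286 × (100 − 198) = 155.997 → 156

(118, 65, 156)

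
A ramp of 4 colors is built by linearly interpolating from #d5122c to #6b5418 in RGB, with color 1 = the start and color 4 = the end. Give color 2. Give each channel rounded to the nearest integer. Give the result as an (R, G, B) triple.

With 4 swatches and endpoints inclusive, swatch 2 sits at t = (2 − 1)/(4 − 1) = 1/3 ≈ 0.3333.
#d5122c → (213, 18, 44); #6b5418 → (107, 84, 24).
R = 213 + 0.3333 × (107 − 213) = 177.67 → 178
G = 18 + 0.3333 × (84 − 18) = 39.998 → 40
B = 44 + 0.3333 × (24 − 44) = 37.334 → 37

(178, 40, 37)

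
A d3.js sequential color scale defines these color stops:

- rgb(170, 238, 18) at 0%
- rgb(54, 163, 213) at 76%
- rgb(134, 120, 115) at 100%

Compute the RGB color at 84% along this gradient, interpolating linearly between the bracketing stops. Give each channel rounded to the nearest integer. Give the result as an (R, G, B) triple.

(81, 149, 180)

84% lies between the 76% and 100% stops, so the local fraction is t = (84 − 76)/(100 − 76) = 8/24 ≈ 0.3333.
R = 54 + 0.3333 × (134 − 54) = 80.664 → 81
G = 163 + 0.3333 × (120 − 163) = 148.668 → 149
B = 213 + 0.3333 × (115 − 213) = 180.337 → 180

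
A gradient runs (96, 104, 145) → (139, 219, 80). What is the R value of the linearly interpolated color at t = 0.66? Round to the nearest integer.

R = 96 + 0.66 × (139 − 96) = 124.38 → 124

124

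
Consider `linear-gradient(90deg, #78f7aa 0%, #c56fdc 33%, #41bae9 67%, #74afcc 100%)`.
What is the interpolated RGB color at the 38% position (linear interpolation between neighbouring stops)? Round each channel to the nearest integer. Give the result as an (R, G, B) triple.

38% lies between the 33% and 67% stops, so the local fraction is t = (38 − 33)/(67 − 33) = 5/34 ≈ 0.1471.
#c56fdc → (197, 111, 220); #41bae9 → (65, 186, 233).
R = 197 + 0.1471 × (65 − 197) = 177.583 → 178
G = 111 + 0.1471 × (186 − 111) = 122.032 → 122
B = 220 + 0.1471 × (233 − 220) = 221.912 → 222

(178, 122, 222)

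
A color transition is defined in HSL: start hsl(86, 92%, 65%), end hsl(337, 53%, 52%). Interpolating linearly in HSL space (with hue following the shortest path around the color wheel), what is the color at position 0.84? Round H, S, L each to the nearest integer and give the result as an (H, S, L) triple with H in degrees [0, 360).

Hue: 337 − 86 = 251°, but |251| > 180 so the shorter arc goes the other way: Δh = 251 − 360 = -109°.
H = 86 + 0.84 × (-109) = -5.56 → -6 → -6 mod 360 = 354°
S = 92 + 0.84 × (53 − 92) = 59.24 → 59%
L = 65 + 0.84 × (52 − 65) = 54.08 → 54%

(354, 59, 54)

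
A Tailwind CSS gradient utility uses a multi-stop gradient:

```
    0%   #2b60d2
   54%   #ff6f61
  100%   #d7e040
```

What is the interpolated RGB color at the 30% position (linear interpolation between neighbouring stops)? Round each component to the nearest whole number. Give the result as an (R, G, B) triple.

(161, 104, 147)

30% lies between the 0% and 54% stops, so the local fraction is t = (30 − 0)/(54 − 0) = 30/54 ≈ 0.5556.
#2b60d2 → (43, 96, 210); #ff6f61 → (255, 111, 97).
R = 43 + 0.5556 × (255 − 43) = 160.787 → 161
G = 96 + 0.5556 × (111 − 96) = 104.334 → 104
B = 210 + 0.5556 × (97 − 210) = 147.217 → 147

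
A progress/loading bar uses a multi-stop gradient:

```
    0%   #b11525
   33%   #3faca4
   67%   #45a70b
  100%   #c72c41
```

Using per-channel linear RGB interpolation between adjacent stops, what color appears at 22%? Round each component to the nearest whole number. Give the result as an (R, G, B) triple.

(101, 122, 122)

22% lies between the 0% and 33% stops, so the local fraction is t = (22 − 0)/(33 − 0) = 22/33 ≈ 0.6667.
#b11525 → (177, 21, 37); #3faca4 → (63, 172, 164).
R = 177 + 0.6667 × (63 − 177) = 100.996 → 101
G = 21 + 0.6667 × (172 − 21) = 121.672 → 122
B = 37 + 0.6667 × (164 − 37) = 121.671 → 122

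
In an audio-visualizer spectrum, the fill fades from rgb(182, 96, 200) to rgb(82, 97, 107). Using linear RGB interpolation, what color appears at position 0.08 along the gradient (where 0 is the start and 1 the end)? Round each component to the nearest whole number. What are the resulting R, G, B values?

R = 182 + 0.08 × (82 − 182) = 182 + 0.08 × -100 = 174 → 174
G = 96 + 0.08 × (97 − 96) = 96 + 0.08 × 1 = 96.08 → 96
B = 200 + 0.08 × (107 − 200) = 200 + 0.08 × -93 = 192.56 → 193

(174, 96, 193)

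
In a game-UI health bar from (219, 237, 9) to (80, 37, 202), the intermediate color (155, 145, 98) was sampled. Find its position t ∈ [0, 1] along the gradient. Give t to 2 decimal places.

0.46

Invert the lerp on the G channel (largest span, 200): t = (145 − 237) / (37 − 237) = -92/-200 = 0.46.
Check on R: (155 − 219)/(80 − 219) = 0.4604 ✓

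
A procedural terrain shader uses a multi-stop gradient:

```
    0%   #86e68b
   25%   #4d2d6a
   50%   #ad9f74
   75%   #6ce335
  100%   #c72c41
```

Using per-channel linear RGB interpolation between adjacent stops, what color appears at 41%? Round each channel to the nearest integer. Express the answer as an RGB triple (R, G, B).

41% lies between the 25% and 50% stops, so the local fraction is t = (41 − 25)/(50 − 25) = 16/25 ≈ 0.64.
#4d2d6a → (77, 45, 106); #ad9f74 → (173, 159, 116).
R = 77 + 0.64 × (173 − 77) = 138.44 → 138
G = 45 + 0.64 × (159 − 45) = 117.96 → 118
B = 106 + 0.64 × (116 − 106) = 112.4 → 112

(138, 118, 112)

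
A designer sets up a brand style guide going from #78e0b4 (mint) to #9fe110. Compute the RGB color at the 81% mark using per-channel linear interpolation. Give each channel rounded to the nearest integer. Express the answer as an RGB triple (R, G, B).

#78e0b4 → (120, 224, 180); #9fe110 → (159, 225, 16).
81% corresponds to t = 0.81.
R = 120 + 0.81 × (159 − 120) = 120 + 0.81 × 39 = 151.59 → 152
G = 224 + 0.81 × (225 − 224) = 224 + 0.81 × 1 = 224.81 → 225
B = 180 + 0.81 × (16 − 180) = 180 + 0.81 × -164 = 47.16 → 47

(152, 225, 47)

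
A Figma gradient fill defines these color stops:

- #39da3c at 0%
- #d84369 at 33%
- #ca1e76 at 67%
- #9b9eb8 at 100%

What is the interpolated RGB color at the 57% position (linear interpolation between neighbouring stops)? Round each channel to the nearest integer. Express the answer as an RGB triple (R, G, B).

57% lies between the 33% and 67% stops, so the local fraction is t = (57 − 33)/(67 − 33) = 24/34 ≈ 0.7059.
#d84369 → (216, 67, 105); #ca1e76 → (202, 30, 118).
R = 216 + 0.7059 × (202 − 216) = 206.117 → 206
G = 67 + 0.7059 × (30 − 67) = 40.882 → 41
B = 105 + 0.7059 × (118 − 105) = 114.177 → 114

(206, 41, 114)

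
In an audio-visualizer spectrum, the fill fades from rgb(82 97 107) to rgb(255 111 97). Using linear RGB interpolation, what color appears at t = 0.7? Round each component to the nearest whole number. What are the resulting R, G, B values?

(203, 107, 100)

R = 82 + 0.7 × (255 − 82) = 82 + 0.7 × 173 = 203.1 → 203
G = 97 + 0.7 × (111 − 97) = 97 + 0.7 × 14 = 106.8 → 107
B = 107 + 0.7 × (97 − 107) = 107 + 0.7 × -10 = 100 → 100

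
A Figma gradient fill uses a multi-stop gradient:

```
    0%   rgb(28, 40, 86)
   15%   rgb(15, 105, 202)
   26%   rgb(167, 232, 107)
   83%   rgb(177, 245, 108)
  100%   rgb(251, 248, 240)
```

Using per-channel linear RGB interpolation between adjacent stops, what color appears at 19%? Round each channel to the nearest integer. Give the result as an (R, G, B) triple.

19% lies between the 15% and 26% stops, so the local fraction is t = (19 − 15)/(26 − 15) = 4/11 ≈ 0.3636.
R = 15 + 0.3636 × (167 − 15) = 70.267 → 70
G = 105 + 0.3636 × (232 − 105) = 151.177 → 151
B = 202 + 0.3636 × (107 − 202) = 167.458 → 167

(70, 151, 167)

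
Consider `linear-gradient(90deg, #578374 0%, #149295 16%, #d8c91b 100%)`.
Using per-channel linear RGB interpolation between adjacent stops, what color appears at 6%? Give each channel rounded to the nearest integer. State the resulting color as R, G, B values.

(62, 137, 128)

6% lies between the 0% and 16% stops, so the local fraction is t = (6 − 0)/(16 − 0) = 6/16 ≈ 0.375.
#578374 → (87, 131, 116); #149295 → (20, 146, 149).
R = 87 + 0.375 × (20 − 87) = 61.875 → 62
G = 131 + 0.375 × (146 − 131) = 136.625 → 137
B = 116 + 0.375 × (149 − 116) = 128.375 → 128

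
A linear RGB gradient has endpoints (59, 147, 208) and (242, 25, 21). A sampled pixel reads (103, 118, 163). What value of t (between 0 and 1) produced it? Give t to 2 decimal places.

0.24

Invert the lerp on the B channel (largest span, 187): t = (163 − 208) / (21 − 208) = -45/-187 = 0.24064.
Check on R: (103 − 59)/(242 − 59) = 0.2404 ✓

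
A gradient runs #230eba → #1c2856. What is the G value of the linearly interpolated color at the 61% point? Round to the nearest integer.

G₁ = 14 (from #230eba), G₂ = 40 (from #1c2856).
G = 14 + 0.61 × (40 − 14) = 29.86 → 30

30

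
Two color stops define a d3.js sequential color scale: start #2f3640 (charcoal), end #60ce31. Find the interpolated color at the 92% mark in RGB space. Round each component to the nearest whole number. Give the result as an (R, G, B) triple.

#2f3640 → (47, 54, 64); #60ce31 → (96, 206, 49).
92% corresponds to t = 0.92.
R = 47 + 0.92 × (96 − 47) = 47 + 0.92 × 49 = 92.08 → 92
G = 54 + 0.92 × (206 − 54) = 54 + 0.92 × 152 = 193.84 → 194
B = 64 + 0.92 × (49 − 64) = 64 + 0.92 × -15 = 50.2 → 50
So the blended color is (92, 194, 50), about #5cc232.

(92, 194, 50)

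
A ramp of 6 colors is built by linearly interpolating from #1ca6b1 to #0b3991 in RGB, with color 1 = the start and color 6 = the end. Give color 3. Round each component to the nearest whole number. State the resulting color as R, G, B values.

With 6 swatches and endpoints inclusive, swatch 3 sits at t = (3 − 1)/(6 − 1) = 2/5 ≈ 0.4.
#1ca6b1 → (28, 166, 177); #0b3991 → (11, 57, 145).
R = 28 + 0.4 × (11 − 28) = 21.2 → 21
G = 166 + 0.4 × (57 − 166) = 122.4 → 122
B = 177 + 0.4 × (145 − 177) = 164.2 → 164

(21, 122, 164)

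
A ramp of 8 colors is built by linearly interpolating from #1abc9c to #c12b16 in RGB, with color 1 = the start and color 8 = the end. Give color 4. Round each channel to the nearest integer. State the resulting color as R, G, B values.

With 8 swatches and endpoints inclusive, swatch 4 sits at t = (4 − 1)/(8 − 1) = 3/7 ≈ 0.4286.
#1abc9c → (26, 188, 156); #c12b16 → (193, 43, 22).
R = 26 + 0.4286 × (193 − 26) = 97.576 → 98
G = 188 + 0.4286 × (43 − 188) = 125.853 → 126
B = 156 + 0.4286 × (22 − 156) = 98.568 → 99

(98, 126, 99)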